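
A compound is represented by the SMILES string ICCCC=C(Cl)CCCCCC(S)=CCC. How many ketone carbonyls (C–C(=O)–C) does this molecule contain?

0

Scan the SMILES for the ketone motif — none present.
Groups that are present: 2 alkene, 1 thiol.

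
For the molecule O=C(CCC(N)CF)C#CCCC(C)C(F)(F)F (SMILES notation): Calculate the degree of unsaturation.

3

Degree of unsaturation = (number of rings) + (number of π bonds).
Ring closures in the SMILES: 0.
π bonds: 1 double bond (each 1 DoU), 1 triple bond (each 2 DoU) → 3 DoU from unsaturation.
Total DoU = 0 + 3 = 3.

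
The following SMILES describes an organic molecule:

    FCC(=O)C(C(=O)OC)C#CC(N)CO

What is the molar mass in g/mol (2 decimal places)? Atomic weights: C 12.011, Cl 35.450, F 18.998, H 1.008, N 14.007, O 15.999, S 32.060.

First, the molecular formula is C9H12FNO4 (counting implicit H from valence).
  C: 9 × 12.011 = 108.099
  F: 1 × 18.998 = 18.998
  H: 12 × 1.008 = 12.096
  N: 1 × 14.007 = 14.007
  O: 4 × 15.999 = 63.996
Sum: 9×12.011 + 1×18.998 + 12×1.008 + 1×14.007 + 4×15.999 = 217.196 → 217.20 g/mol.

217.20 g/mol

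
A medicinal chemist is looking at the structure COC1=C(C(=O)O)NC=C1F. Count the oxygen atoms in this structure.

3

Scan the SMILES for O atoms (remember two-letter symbols like Cl and Br are single atoms).
Oxygen count: 3.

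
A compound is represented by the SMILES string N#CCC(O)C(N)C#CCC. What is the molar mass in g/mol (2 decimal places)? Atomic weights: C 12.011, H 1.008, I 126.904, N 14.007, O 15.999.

First, the molecular formula is C8H12N2O (counting implicit H from valence).
  C: 8 × 12.011 = 96.088
  H: 12 × 1.008 = 12.096
  N: 2 × 14.007 = 28.014
  O: 1 × 15.999 = 15.999
Sum: 8×12.011 + 12×1.008 + 2×14.007 + 1×15.999 = 152.197 → 152.20 g/mol.

152.20 g/mol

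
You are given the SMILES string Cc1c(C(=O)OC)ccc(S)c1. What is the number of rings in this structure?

In SMILES, each pair of matching ring-closure digits denotes one ring-closing bond; the number of such bonds equals the number of independent rings.
Ring-closure bonds here: 1.

1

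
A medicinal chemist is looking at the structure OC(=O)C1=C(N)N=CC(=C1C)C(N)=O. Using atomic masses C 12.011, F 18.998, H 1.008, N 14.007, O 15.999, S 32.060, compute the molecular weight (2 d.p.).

First, the molecular formula is C8H9N3O3 (counting implicit H from valence).
  C: 8 × 12.011 = 96.088
  H: 9 × 1.008 = 9.072
  N: 3 × 14.007 = 42.021
  O: 3 × 15.999 = 47.997
Sum: 8×12.011 + 9×1.008 + 3×14.007 + 3×15.999 = 195.178 → 195.18 g/mol.

195.18 g/mol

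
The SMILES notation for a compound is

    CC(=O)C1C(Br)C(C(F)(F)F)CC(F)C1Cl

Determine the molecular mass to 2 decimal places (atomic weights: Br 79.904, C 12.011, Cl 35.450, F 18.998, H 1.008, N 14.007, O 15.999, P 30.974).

325.52 g/mol

First, the molecular formula is C9H10BrClF4O (counting implicit H from valence).
  Br: 1 × 79.904 = 79.904
  C: 9 × 12.011 = 108.099
  Cl: 1 × 35.450 = 35.450
  F: 4 × 18.998 = 75.992
  H: 10 × 1.008 = 10.080
  O: 1 × 15.999 = 15.999
Sum: 1×79.904 + 9×12.011 + 1×35.450 + 4×18.998 + 10×1.008 + 1×15.999 = 325.524 → 325.52 g/mol.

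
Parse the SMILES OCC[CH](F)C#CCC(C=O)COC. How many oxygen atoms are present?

Scan the SMILES for O atoms (remember two-letter symbols like Cl and Br are single atoms).
Oxygen count: 3.

3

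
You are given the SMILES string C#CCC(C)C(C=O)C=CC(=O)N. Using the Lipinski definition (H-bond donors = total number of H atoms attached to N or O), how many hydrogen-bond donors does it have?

2

Donors: find every N or O and count the H atoms it carries.
  atom 8 (O): bond orders sum to 2 → 0 H
  atom 12 (O): bond orders sum to 2 → 0 H
  atom 13 (N): bond orders sum to 1 → 2 H
Lipinski HBD = 2.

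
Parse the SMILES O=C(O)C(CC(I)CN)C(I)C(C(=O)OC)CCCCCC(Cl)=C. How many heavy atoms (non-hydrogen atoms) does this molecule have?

24

Every atom symbol written in the SMILES (organic subset) is one heavy atom; implicit H are not written.
Heavy atoms by element → C:16, Cl:1, I:2, N:1, O:4.
Total: 24.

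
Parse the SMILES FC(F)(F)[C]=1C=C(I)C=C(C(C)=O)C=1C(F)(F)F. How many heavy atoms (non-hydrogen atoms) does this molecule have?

Every atom symbol written in the SMILES (organic subset) is one heavy atom; implicit H are not written.
Heavy atoms by element → C:10, F:6, I:1, O:1.
Total: 18.

18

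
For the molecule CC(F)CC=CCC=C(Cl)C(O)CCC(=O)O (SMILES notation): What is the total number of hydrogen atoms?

18

Walk through each heavy atom and fill implicit hydrogens from standard valence (C 4, N 3, O 2, S 2, halogen 1):
  atom 1: C, bond orders sum to 1 (valence 4) → 3 H
  atom 2: C, bond orders sum to 3 (valence 4) → 1 H
  atom 3: F (halogen, monovalent) → 0 H
  atom 4: C, bond orders sum to 2 (valence 4) → 2 H
  atom 5: C, bond orders sum to 3 (valence 4) → 1 H
  atom 6: C, bond orders sum to 3 (valence 4) → 1 H
  atom 7: C, bond orders sum to 2 (valence 4) → 2 H
  atom 8: C, bond orders sum to 3 (valence 4) → 1 H
  atom 9: C, bond orders sum to 4 (valence 4) → 0 H
  atom 10: Cl (halogen, monovalent) → 0 H
  atom 11: C, bond orders sum to 3 (valence 4) → 1 H
  atom 12: O, bond orders sum to 1 (valence 2) → 1 H
  atom 13: C, bond orders sum to 2 (valence 4) → 2 H
  atom 14: C, bond orders sum to 2 (valence 4) → 2 H
  atom 15: C, bond orders sum to 4 (valence 4) → 0 H
  atom 16: O, bond orders sum to 2 (valence 2) → 0 H
  atom 17: O, bond orders sum to 1 (valence 2) → 1 H
Total hydrogens: 18.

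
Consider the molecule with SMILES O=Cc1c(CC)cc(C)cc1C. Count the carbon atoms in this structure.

Count every carbon token in the SMILES (each C, including those in ring-closure positions and inside branches).
Carbon count: 11.

11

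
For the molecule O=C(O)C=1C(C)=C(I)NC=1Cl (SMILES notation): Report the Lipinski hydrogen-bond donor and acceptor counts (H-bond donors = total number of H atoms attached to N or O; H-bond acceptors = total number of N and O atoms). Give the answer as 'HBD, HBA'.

2, 3

Donors: find every N or O and count the H atoms it carries.
  atom 1 (O): bond orders sum to 2 → 0 H
  atom 3 (O): bond orders sum to 1 → 1 H
  atom 9 (N): bond orders sum to 2 → 1 H
Lipinski HBD = 2.
Acceptors: N atoms = 1, O atoms = 2 → HBA = 3.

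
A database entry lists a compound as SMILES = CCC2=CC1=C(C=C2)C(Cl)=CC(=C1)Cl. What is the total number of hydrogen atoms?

Walk through each heavy atom and fill implicit hydrogens from standard valence (C 4, N 3, O 2, S 2, halogen 1):
  atom 1: C, bond orders sum to 1 (valence 4) → 3 H
  atom 2: C, bond orders sum to 2 (valence 4) → 2 H
  atom 3: C, bond orders sum to 4 (valence 4) → 0 H
  atom 4: C, bond orders sum to 3 (valence 4) → 1 H
  atom 5: C, bond orders sum to 4 (valence 4) → 0 H
  atom 6: C, bond orders sum to 4 (valence 4) → 0 H
  atom 7: C, bond orders sum to 3 (valence 4) → 1 H
  atom 8: C, bond orders sum to 3 (valence 4) → 1 H
  atom 9: C, bond orders sum to 4 (valence 4) → 0 H
  atom 10: Cl (halogen, monovalent) → 0 H
  atom 11: C, bond orders sum to 3 (valence 4) → 1 H
  atom 12: C, bond orders sum to 4 (valence 4) → 0 H
  atom 13: C, bond orders sum to 3 (valence 4) → 1 H
  atom 14: Cl (halogen, monovalent) → 0 H
Total hydrogens: 10.

10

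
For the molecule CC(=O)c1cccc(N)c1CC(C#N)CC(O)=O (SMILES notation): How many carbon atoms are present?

13

Count every carbon token in the SMILES (each C, including those in ring-closure positions and inside branches).
Carbon count: 13.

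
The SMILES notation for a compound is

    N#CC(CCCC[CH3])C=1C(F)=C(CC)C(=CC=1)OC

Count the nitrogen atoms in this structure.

1

Scan the SMILES for N atoms (remember two-letter symbols like Cl and Br are single atoms).
Nitrogen count: 1.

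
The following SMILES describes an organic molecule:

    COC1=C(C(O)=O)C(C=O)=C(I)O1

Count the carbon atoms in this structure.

7

Count every carbon token in the SMILES (each C, including those in ring-closure positions and inside branches).
Carbon count: 7.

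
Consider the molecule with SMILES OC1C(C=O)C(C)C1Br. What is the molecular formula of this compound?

Walk through each heavy atom and fill implicit hydrogens from standard valence (C 4, N 3, O 2, S 2, halogen 1):
  atom 1: O, bond orders sum to 1 (valence 2) → 1 H
  atom 2: C, bond orders sum to 3 (valence 4) → 1 H
  atom 3: C, bond orders sum to 3 (valence 4) → 1 H
  atom 4: C, bond orders sum to 3 (valence 4) → 1 H
  atom 5: O, bond orders sum to 2 (valence 2) → 0 H
  atom 6: C, bond orders sum to 3 (valence 4) → 1 H
  atom 7: C, bond orders sum to 1 (valence 4) → 3 H
  atom 8: C, bond orders sum to 3 (valence 4) → 1 H
  atom 9: Br (halogen, monovalent) → 0 H
Totals → C:6, H:9, Br:1, O:2.
In Hill order: C6H9BrO2.

C6H9BrO2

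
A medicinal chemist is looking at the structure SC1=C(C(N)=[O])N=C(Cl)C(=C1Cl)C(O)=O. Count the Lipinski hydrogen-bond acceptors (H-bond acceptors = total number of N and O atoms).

5

N atoms: 2; O atoms: 3.
Lipinski HBA = 2 + 3 = 5.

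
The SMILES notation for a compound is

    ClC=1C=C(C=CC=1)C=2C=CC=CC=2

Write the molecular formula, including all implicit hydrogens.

C12H9Cl

Walk through each heavy atom and fill implicit hydrogens from standard valence (C 4, N 3, O 2, S 2, halogen 1):
  atom 1: Cl (halogen, monovalent) → 0 H
  atom 2: C, bond orders sum to 4 (valence 4) → 0 H
  atom 3: C, bond orders sum to 3 (valence 4) → 1 H
  atom 4: C, bond orders sum to 4 (valence 4) → 0 H
  atom 5: C, bond orders sum to 3 (valence 4) → 1 H
  atom 6: C, bond orders sum to 3 (valence 4) → 1 H
  atom 7: C, bond orders sum to 3 (valence 4) → 1 H
  atom 8: C, bond orders sum to 4 (valence 4) → 0 H
  atom 9: C, bond orders sum to 3 (valence 4) → 1 H
  atom 10: C, bond orders sum to 3 (valence 4) → 1 H
  atom 11: C, bond orders sum to 3 (valence 4) → 1 H
  atom 12: C, bond orders sum to 3 (valence 4) → 1 H
  atom 13: C, bond orders sum to 3 (valence 4) → 1 H
Totals → C:12, H:9, Cl:1.
In Hill order: C12H9Cl.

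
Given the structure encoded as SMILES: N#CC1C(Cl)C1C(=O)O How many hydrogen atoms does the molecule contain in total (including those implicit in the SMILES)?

Walk through each heavy atom and fill implicit hydrogens from standard valence (C 4, N 3, O 2, S 2, halogen 1):
  atom 1: N, bond orders sum to 3 (valence 3) → 0 H
  atom 2: C, bond orders sum to 4 (valence 4) → 0 H
  atom 3: C, bond orders sum to 3 (valence 4) → 1 H
  atom 4: C, bond orders sum to 3 (valence 4) → 1 H
  atom 5: Cl (halogen, monovalent) → 0 H
  atom 6: C, bond orders sum to 3 (valence 4) → 1 H
  atom 7: C, bond orders sum to 4 (valence 4) → 0 H
  atom 8: O, bond orders sum to 2 (valence 2) → 0 H
  atom 9: O, bond orders sum to 1 (valence 2) → 1 H
Total hydrogens: 4.

4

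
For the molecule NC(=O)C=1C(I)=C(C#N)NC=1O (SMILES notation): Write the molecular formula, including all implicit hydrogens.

C6H4IN3O2

Walk through each heavy atom and fill implicit hydrogens from standard valence (C 4, N 3, O 2, S 2, halogen 1):
  atom 1: N, bond orders sum to 1 (valence 3) → 2 H
  atom 2: C, bond orders sum to 4 (valence 4) → 0 H
  atom 3: O, bond orders sum to 2 (valence 2) → 0 H
  atom 4: C, bond orders sum to 4 (valence 4) → 0 H
  atom 5: C, bond orders sum to 4 (valence 4) → 0 H
  atom 6: I (halogen, monovalent) → 0 H
  atom 7: C, bond orders sum to 4 (valence 4) → 0 H
  atom 8: C, bond orders sum to 4 (valence 4) → 0 H
  atom 9: N, bond orders sum to 3 (valence 3) → 0 H
  atom 10: N, bond orders sum to 2 (valence 3) → 1 H
  atom 11: C, bond orders sum to 4 (valence 4) → 0 H
  atom 12: O, bond orders sum to 1 (valence 2) → 1 H
Totals → C:6, H:4, I:1, N:3, O:2.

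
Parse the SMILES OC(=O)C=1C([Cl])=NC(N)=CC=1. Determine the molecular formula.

Walk through each heavy atom and fill implicit hydrogens from standard valence (C 4, N 3, O 2, S 2, halogen 1):
  atom 1: O, bond orders sum to 1 (valence 2) → 1 H
  atom 2: C, bond orders sum to 4 (valence 4) → 0 H
  atom 3: O, bond orders sum to 2 (valence 2) → 0 H
  atom 4: C, bond orders sum to 4 (valence 4) → 0 H
  atom 5: C, bond orders sum to 4 (valence 4) → 0 H
  atom 6: Cl with explicit H count 0
  atom 7: N, bond orders sum to 3 (valence 3) → 0 H
  atom 8: C, bond orders sum to 4 (valence 4) → 0 H
  atom 9: N, bond orders sum to 1 (valence 3) → 2 H
  atom 10: C, bond orders sum to 3 (valence 4) → 1 H
  atom 11: C, bond orders sum to 3 (valence 4) → 1 H
Totals → C:6, H:5, Cl:1, N:2, O:2.

C6H5ClN2O2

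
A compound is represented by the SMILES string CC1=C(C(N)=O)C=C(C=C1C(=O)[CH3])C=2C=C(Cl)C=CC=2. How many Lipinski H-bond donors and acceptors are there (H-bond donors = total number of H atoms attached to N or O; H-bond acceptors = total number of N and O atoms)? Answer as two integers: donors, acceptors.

2, 3

Donors: find every N or O and count the H atoms it carries.
  atom 5 (N): bond orders sum to 1 → 2 H
  atom 6 (O): bond orders sum to 2 → 0 H
  atom 12 (O): bond orders sum to 2 → 0 H
Lipinski HBD = 2.
Acceptors: N atoms = 1, O atoms = 2 → HBA = 3.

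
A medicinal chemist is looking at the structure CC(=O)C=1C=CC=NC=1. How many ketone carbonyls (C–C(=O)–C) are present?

1

The ketone motif appears at heavy-atom position 2 in the SMILES.
Ketone count: 1.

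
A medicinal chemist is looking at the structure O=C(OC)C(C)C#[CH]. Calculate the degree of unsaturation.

3

Degree of unsaturation = (number of rings) + (number of π bonds).
Ring closures in the SMILES: 0.
π bonds: 1 double bond (each 1 DoU), 1 triple bond (each 2 DoU) → 3 DoU from unsaturation.
Total DoU = 0 + 3 = 3.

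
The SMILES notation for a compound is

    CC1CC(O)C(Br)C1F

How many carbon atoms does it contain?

Count every carbon token in the SMILES (each C, including those in ring-closure positions and inside branches).
Carbon count: 6.

6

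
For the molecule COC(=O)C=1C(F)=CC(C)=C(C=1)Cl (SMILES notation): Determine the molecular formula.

C9H8ClFO2

Walk through each heavy atom and fill implicit hydrogens from standard valence (C 4, N 3, O 2, S 2, halogen 1):
  atom 1: C, bond orders sum to 1 (valence 4) → 3 H
  atom 2: O, bond orders sum to 2 (valence 2) → 0 H
  atom 3: C, bond orders sum to 4 (valence 4) → 0 H
  atom 4: O, bond orders sum to 2 (valence 2) → 0 H
  atom 5: C, bond orders sum to 4 (valence 4) → 0 H
  atom 6: C, bond orders sum to 4 (valence 4) → 0 H
  atom 7: F (halogen, monovalent) → 0 H
  atom 8: C, bond orders sum to 3 (valence 4) → 1 H
  atom 9: C, bond orders sum to 4 (valence 4) → 0 H
  atom 10: C, bond orders sum to 1 (valence 4) → 3 H
  atom 11: C, bond orders sum to 4 (valence 4) → 0 H
  atom 12: C, bond orders sum to 3 (valence 4) → 1 H
  atom 13: Cl (halogen, monovalent) → 0 H
Totals → C:9, H:8, Cl:1, F:1, O:2.
In Hill order: C9H8ClFO2.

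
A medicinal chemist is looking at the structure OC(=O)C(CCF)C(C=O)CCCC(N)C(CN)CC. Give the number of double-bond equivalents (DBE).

2

Degree of unsaturation = (number of rings) + (number of π bonds).
Ring closures in the SMILES: 0.
π bonds: 2 double bonds (each 1 DoU) → 2 DoU from unsaturation.
Total DoU = 0 + 2 = 2.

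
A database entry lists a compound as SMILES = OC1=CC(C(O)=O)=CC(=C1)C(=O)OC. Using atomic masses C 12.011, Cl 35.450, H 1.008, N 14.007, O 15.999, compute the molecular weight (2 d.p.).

196.16 g/mol

First, the molecular formula is C9H8O5 (counting implicit H from valence).
  C: 9 × 12.011 = 108.099
  H: 8 × 1.008 = 8.064
  O: 5 × 15.999 = 79.995
Sum: 9×12.011 + 8×1.008 + 5×15.999 = 196.158 → 196.16 g/mol.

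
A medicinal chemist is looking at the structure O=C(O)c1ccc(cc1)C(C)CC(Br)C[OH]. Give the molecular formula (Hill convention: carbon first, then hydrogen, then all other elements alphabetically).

Walk through each heavy atom and fill implicit hydrogens from standard valence (C 4, N 3, O 2, S 2, halogen 1); for lowercase aromatic atoms, an aromatic c carries 1 H when it has two neighbours and 0 H with three, and aromatic n carries 0 H:
  atom 1: O, bond orders sum to 2 (valence 2) → 0 H
  atom 2: C, bond orders sum to 4 (valence 4) → 0 H
  atom 3: O, bond orders sum to 1 (valence 2) → 1 H
  atom 4: aromatic c, 3 neighbours → 0 H
  atom 5: aromatic c, 2 neighbours → 1 H
  atom 6: aromatic c, 2 neighbours → 1 H
  atom 7: aromatic c, 3 neighbours → 0 H
  atom 8: aromatic c, 2 neighbours → 1 H
  atom 9: aromatic c, 2 neighbours → 1 H
  atom 10: C, bond orders sum to 3 (valence 4) → 1 H
  atom 11: C, bond orders sum to 1 (valence 4) → 3 H
  atom 12: C, bond orders sum to 2 (valence 4) → 2 H
  atom 13: C, bond orders sum to 3 (valence 4) → 1 H
  atom 14: Br (halogen, monovalent) → 0 H
  atom 15: C, bond orders sum to 2 (valence 4) → 2 H
  atom 16: O with explicit H count 1
Totals → C:12, H:15, Br:1, O:3.
In Hill order: C12H15BrO3.

C12H15BrO3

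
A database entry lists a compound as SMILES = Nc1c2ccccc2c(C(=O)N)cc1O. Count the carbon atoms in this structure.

11

Count every carbon token in the SMILES (each C, including those in ring-closure positions and inside branches).
Carbon count: 11.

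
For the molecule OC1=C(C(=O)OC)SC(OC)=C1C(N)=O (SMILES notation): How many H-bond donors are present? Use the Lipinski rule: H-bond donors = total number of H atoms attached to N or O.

Donors: find every N or O and count the H atoms it carries.
  atom 1 (O): bond orders sum to 1 → 1 H
  atom 5 (O): bond orders sum to 2 → 0 H
  atom 6 (O): bond orders sum to 2 → 0 H
  atom 10 (O): bond orders sum to 2 → 0 H
  atom 14 (N): bond orders sum to 1 → 2 H
  atom 15 (O): bond orders sum to 2 → 0 H
Lipinski HBD = 3.

3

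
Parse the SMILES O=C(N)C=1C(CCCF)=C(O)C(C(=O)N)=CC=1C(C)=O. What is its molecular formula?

Walk through each heavy atom and fill implicit hydrogens from standard valence (C 4, N 3, O 2, S 2, halogen 1):
  atom 1: O, bond orders sum to 2 (valence 2) → 0 H
  atom 2: C, bond orders sum to 4 (valence 4) → 0 H
  atom 3: N, bond orders sum to 1 (valence 3) → 2 H
  atom 4: C, bond orders sum to 4 (valence 4) → 0 H
  atom 5: C, bond orders sum to 4 (valence 4) → 0 H
  atom 6: C, bond orders sum to 2 (valence 4) → 2 H
  atom 7: C, bond orders sum to 2 (valence 4) → 2 H
  atom 8: C, bond orders sum to 2 (valence 4) → 2 H
  atom 9: F (halogen, monovalent) → 0 H
  atom 10: C, bond orders sum to 4 (valence 4) → 0 H
  atom 11: O, bond orders sum to 1 (valence 2) → 1 H
  atom 12: C, bond orders sum to 4 (valence 4) → 0 H
  atom 13: C, bond orders sum to 4 (valence 4) → 0 H
  atom 14: O, bond orders sum to 2 (valence 2) → 0 H
  atom 15: N, bond orders sum to 1 (valence 3) → 2 H
  atom 16: C, bond orders sum to 3 (valence 4) → 1 H
  atom 17: C, bond orders sum to 4 (valence 4) → 0 H
  atom 18: C, bond orders sum to 4 (valence 4) → 0 H
  atom 19: C, bond orders sum to 1 (valence 4) → 3 H
  atom 20: O, bond orders sum to 2 (valence 2) → 0 H
Totals → C:13, H:15, F:1, N:2, O:4.
In Hill order: C13H15FN2O4.

C13H15FN2O4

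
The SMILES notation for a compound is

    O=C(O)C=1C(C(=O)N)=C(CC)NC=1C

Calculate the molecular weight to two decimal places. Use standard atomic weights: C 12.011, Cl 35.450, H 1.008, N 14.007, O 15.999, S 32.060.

196.21 g/mol

First, the molecular formula is C9H12N2O3 (counting implicit H from valence).
  C: 9 × 12.011 = 108.099
  H: 12 × 1.008 = 12.096
  N: 2 × 14.007 = 28.014
  O: 3 × 15.999 = 47.997
Sum: 9×12.011 + 12×1.008 + 2×14.007 + 3×15.999 = 196.206 → 196.21 g/mol.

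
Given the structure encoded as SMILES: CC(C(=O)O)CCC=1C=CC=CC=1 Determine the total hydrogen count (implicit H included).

Walk through each heavy atom and fill implicit hydrogens from standard valence (C 4, N 3, O 2, S 2, halogen 1):
  atom 1: C, bond orders sum to 1 (valence 4) → 3 H
  atom 2: C, bond orders sum to 3 (valence 4) → 1 H
  atom 3: C, bond orders sum to 4 (valence 4) → 0 H
  atom 4: O, bond orders sum to 2 (valence 2) → 0 H
  atom 5: O, bond orders sum to 1 (valence 2) → 1 H
  atom 6: C, bond orders sum to 2 (valence 4) → 2 H
  atom 7: C, bond orders sum to 2 (valence 4) → 2 H
  atom 8: C, bond orders sum to 4 (valence 4) → 0 H
  atom 9: C, bond orders sum to 3 (valence 4) → 1 H
  atom 10: C, bond orders sum to 3 (valence 4) → 1 H
  atom 11: C, bond orders sum to 3 (valence 4) → 1 H
  atom 12: C, bond orders sum to 3 (valence 4) → 1 H
  atom 13: C, bond orders sum to 3 (valence 4) → 1 H
Total hydrogens: 14.

14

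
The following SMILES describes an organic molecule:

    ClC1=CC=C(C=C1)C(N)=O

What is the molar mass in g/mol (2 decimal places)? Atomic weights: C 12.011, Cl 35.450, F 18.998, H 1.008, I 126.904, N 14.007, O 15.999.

First, the molecular formula is C7H6ClNO (counting implicit H from valence).
  C: 7 × 12.011 = 84.077
  Cl: 1 × 35.450 = 35.450
  H: 6 × 1.008 = 6.048
  N: 1 × 14.007 = 14.007
  O: 1 × 15.999 = 15.999
Sum: 7×12.011 + 1×35.450 + 6×1.008 + 1×14.007 + 1×15.999 = 155.581 → 155.58 g/mol.

155.58 g/mol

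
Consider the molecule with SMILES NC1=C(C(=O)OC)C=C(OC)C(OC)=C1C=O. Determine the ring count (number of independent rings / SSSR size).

1

In SMILES, each pair of matching ring-closure digits denotes one ring-closing bond; the number of such bonds equals the number of independent rings.
Ring-closure bonds here: 1.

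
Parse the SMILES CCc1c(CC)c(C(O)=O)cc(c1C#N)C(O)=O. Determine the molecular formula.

C13H13NO4

Walk through each heavy atom and fill implicit hydrogens from standard valence (C 4, N 3, O 2, S 2, halogen 1); for lowercase aromatic atoms, an aromatic c carries 1 H when it has two neighbours and 0 H with three, and aromatic n carries 0 H:
  atom 1: C, bond orders sum to 1 (valence 4) → 3 H
  atom 2: C, bond orders sum to 2 (valence 4) → 2 H
  atom 3: aromatic c, 3 neighbours → 0 H
  atom 4: aromatic c, 3 neighbours → 0 H
  atom 5: C, bond orders sum to 2 (valence 4) → 2 H
  atom 6: C, bond orders sum to 1 (valence 4) → 3 H
  atom 7: aromatic c, 3 neighbours → 0 H
  atom 8: C, bond orders sum to 4 (valence 4) → 0 H
  atom 9: O, bond orders sum to 1 (valence 2) → 1 H
  atom 10: O, bond orders sum to 2 (valence 2) → 0 H
  atom 11: aromatic c, 2 neighbours → 1 H
  atom 12: aromatic c, 3 neighbours → 0 H
  atom 13: aromatic c, 3 neighbours → 0 H
  atom 14: C, bond orders sum to 4 (valence 4) → 0 H
  atom 15: N, bond orders sum to 3 (valence 3) → 0 H
  atom 16: C, bond orders sum to 4 (valence 4) → 0 H
  atom 17: O, bond orders sum to 1 (valence 2) → 1 H
  atom 18: O, bond orders sum to 2 (valence 2) → 0 H
Totals → C:13, H:13, N:1, O:4.
In Hill order: C13H13NO4.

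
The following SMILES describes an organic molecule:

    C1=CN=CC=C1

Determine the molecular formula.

Walk through each heavy atom and fill implicit hydrogens from standard valence (C 4, N 3, O 2, S 2, halogen 1):
  atom 1: C, bond orders sum to 3 (valence 4) → 1 H
  atom 2: C, bond orders sum to 3 (valence 4) → 1 H
  atom 3: N, bond orders sum to 3 (valence 3) → 0 H
  atom 4: C, bond orders sum to 3 (valence 4) → 1 H
  atom 5: C, bond orders sum to 3 (valence 4) → 1 H
  atom 6: C, bond orders sum to 3 (valence 4) → 1 H
Totals → C:5, H:5, N:1.
In Hill order: C5H5N.

C5H5N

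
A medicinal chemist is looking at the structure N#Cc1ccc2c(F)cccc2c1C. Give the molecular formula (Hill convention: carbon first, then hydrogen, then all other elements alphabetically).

Walk through each heavy atom and fill implicit hydrogens from standard valence (C 4, N 3, O 2, S 2, halogen 1); for lowercase aromatic atoms, an aromatic c carries 1 H when it has two neighbours and 0 H with three, and aromatic n carries 0 H:
  atom 1: N, bond orders sum to 3 (valence 3) → 0 H
  atom 2: C, bond orders sum to 4 (valence 4) → 0 H
  atom 3: aromatic c, 3 neighbours → 0 H
  atom 4: aromatic c, 2 neighbours → 1 H
  atom 5: aromatic c, 2 neighbours → 1 H
  atom 6: aromatic c, 3 neighbours → 0 H
  atom 7: aromatic c, 3 neighbours → 0 H
  atom 8: F (halogen, monovalent) → 0 H
  atom 9: aromatic c, 2 neighbours → 1 H
  atom 10: aromatic c, 2 neighbours → 1 H
  atom 11: aromatic c, 2 neighbours → 1 H
  atom 12: aromatic c, 3 neighbours → 0 H
  atom 13: aromatic c, 3 neighbours → 0 H
  atom 14: C, bond orders sum to 1 (valence 4) → 3 H
Totals → C:12, H:8, F:1, N:1.
In Hill order: C12H8FN.

C12H8FN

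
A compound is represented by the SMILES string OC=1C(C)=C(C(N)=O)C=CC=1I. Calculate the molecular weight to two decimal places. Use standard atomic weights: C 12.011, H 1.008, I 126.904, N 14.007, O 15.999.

First, the molecular formula is C8H8INO2 (counting implicit H from valence).
  C: 8 × 12.011 = 96.088
  H: 8 × 1.008 = 8.064
  I: 1 × 126.904 = 126.904
  N: 1 × 14.007 = 14.007
  O: 2 × 15.999 = 31.998
Sum: 8×12.011 + 8×1.008 + 1×126.904 + 1×14.007 + 2×15.999 = 277.061 → 277.06 g/mol.

277.06 g/mol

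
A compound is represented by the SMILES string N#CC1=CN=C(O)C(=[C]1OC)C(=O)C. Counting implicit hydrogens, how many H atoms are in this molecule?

Walk through each heavy atom and fill implicit hydrogens from standard valence (C 4, N 3, O 2, S 2, halogen 1):
  atom 1: N, bond orders sum to 3 (valence 3) → 0 H
  atom 2: C, bond orders sum to 4 (valence 4) → 0 H
  atom 3: C, bond orders sum to 4 (valence 4) → 0 H
  atom 4: C, bond orders sum to 3 (valence 4) → 1 H
  atom 5: N, bond orders sum to 3 (valence 3) → 0 H
  atom 6: C, bond orders sum to 4 (valence 4) → 0 H
  atom 7: O, bond orders sum to 1 (valence 2) → 1 H
  atom 8: C, bond orders sum to 4 (valence 4) → 0 H
  atom 9: C with explicit H count 0
  atom 10: O, bond orders sum to 2 (valence 2) → 0 H
  atom 11: C, bond orders sum to 1 (valence 4) → 3 H
  atom 12: C, bond orders sum to 4 (valence 4) → 0 H
  atom 13: O, bond orders sum to 2 (valence 2) → 0 H
  atom 14: C, bond orders sum to 1 (valence 4) → 3 H
Total hydrogens: 8.

8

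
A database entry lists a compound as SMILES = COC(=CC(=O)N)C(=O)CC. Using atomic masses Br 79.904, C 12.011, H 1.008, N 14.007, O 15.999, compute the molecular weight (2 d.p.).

First, the molecular formula is C7H11NO3 (counting implicit H from valence).
  C: 7 × 12.011 = 84.077
  H: 11 × 1.008 = 11.088
  N: 1 × 14.007 = 14.007
  O: 3 × 15.999 = 47.997
Sum: 7×12.011 + 11×1.008 + 1×14.007 + 3×15.999 = 157.169 → 157.17 g/mol.

157.17 g/mol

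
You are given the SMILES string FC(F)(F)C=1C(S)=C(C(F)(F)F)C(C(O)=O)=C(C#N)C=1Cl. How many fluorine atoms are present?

6

Scan the SMILES for F atoms (remember two-letter symbols like Cl and Br are single atoms).
Fluorine count: 6.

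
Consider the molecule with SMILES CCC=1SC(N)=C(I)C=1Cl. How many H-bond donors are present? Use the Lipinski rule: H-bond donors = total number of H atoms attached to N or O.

2

Donors: find every N or O and count the H atoms it carries.
  atom 6 (N): bond orders sum to 1 → 2 H
Lipinski HBD = 2.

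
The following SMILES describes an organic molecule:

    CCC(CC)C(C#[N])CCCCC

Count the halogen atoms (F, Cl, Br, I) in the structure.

0

Scan the SMILES for the halogen motif — none present.
Groups that are present: 1 nitrile.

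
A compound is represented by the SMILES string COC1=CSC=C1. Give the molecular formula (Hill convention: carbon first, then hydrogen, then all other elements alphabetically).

C5H6OS

Walk through each heavy atom and fill implicit hydrogens from standard valence (C 4, N 3, O 2, S 2, halogen 1):
  atom 1: C, bond orders sum to 1 (valence 4) → 3 H
  atom 2: O, bond orders sum to 2 (valence 2) → 0 H
  atom 3: C, bond orders sum to 4 (valence 4) → 0 H
  atom 4: C, bond orders sum to 3 (valence 4) → 1 H
  atom 5: S, bond orders sum to 2 (valence 2) → 0 H
  atom 6: C, bond orders sum to 3 (valence 4) → 1 H
  atom 7: C, bond orders sum to 3 (valence 4) → 1 H
Totals → C:5, H:6, O:1, S:1.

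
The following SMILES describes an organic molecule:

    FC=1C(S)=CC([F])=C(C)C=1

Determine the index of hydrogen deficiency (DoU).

4

Degree of unsaturation = (number of rings) + (number of π bonds).
Ring closures in the SMILES: 1.
π bonds: 3 double bonds (each 1 DoU) → 3 DoU from unsaturation.
Total DoU = 1 + 3 = 4.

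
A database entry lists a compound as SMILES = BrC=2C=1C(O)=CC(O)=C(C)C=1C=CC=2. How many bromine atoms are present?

1

Scan the SMILES for Br atoms (remember two-letter symbols like Cl and Br are single atoms).
Bromine count: 1.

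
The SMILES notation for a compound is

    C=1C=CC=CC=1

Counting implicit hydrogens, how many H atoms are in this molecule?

Walk through each heavy atom and fill implicit hydrogens from standard valence (C 4, N 3, O 2, S 2, halogen 1):
  atom 1: C, bond orders sum to 3 (valence 4) → 1 H
  atom 2: C, bond orders sum to 3 (valence 4) → 1 H
  atom 3: C, bond orders sum to 3 (valence 4) → 1 H
  atom 4: C, bond orders sum to 3 (valence 4) → 1 H
  atom 5: C, bond orders sum to 3 (valence 4) → 1 H
  atom 6: C, bond orders sum to 3 (valence 4) → 1 H
Total hydrogens: 6.

6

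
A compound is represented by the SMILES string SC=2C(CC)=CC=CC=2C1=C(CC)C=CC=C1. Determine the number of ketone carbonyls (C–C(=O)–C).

Scan the SMILES for the ketone motif — none present.
Groups that are present: 1 thiol.

0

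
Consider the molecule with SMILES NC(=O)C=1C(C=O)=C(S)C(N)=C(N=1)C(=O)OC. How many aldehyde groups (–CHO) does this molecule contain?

1

The aldehyde motif appears at heavy-atom position 6 in the SMILES.
Other groups present: 1 amide, 1 ester, 1 primary amine, 1 thiol.
Aldehyde count: 1.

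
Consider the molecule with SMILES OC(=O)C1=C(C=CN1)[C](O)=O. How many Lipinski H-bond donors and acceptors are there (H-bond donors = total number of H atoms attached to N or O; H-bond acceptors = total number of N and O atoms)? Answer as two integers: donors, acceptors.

Donors: find every N or O and count the H atoms it carries.
  atom 1 (O): bond orders sum to 1 → 1 H
  atom 3 (O): bond orders sum to 2 → 0 H
  atom 8 (N): bond orders sum to 2 → 1 H
  atom 10 (O): bond orders sum to 1 → 1 H
  atom 11 (O): bond orders sum to 2 → 0 H
Lipinski HBD = 3.
Acceptors: N atoms = 1, O atoms = 4 → HBA = 5.

3, 5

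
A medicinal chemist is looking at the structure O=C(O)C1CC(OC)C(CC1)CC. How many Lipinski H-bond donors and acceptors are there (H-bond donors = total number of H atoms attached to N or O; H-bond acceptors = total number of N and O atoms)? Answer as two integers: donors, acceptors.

1, 3

Donors: find every N or O and count the H atoms it carries.
  atom 1 (O): bond orders sum to 2 → 0 H
  atom 3 (O): bond orders sum to 1 → 1 H
  atom 7 (O): bond orders sum to 2 → 0 H
Lipinski HBD = 1.
Acceptors: N atoms = 0, O atoms = 3 → HBA = 3.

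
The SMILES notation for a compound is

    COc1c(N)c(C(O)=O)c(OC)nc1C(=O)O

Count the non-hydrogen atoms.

17

Every atom symbol written in the SMILES (organic subset) is one heavy atom; implicit H are not written.
Heavy atoms by element → C:9, N:2, O:6.
Total: 17.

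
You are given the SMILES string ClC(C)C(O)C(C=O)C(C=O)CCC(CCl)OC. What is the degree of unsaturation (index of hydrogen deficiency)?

Molecular formula: C12H20Cl2O4.
DoU = (2C + 2 + N − H − X) / 2, where X is the halogen count and O/S are ignored.
    = (2·12 + 2 + 0 − 20 − 2) / 2 = 4 / 2 = 2.

2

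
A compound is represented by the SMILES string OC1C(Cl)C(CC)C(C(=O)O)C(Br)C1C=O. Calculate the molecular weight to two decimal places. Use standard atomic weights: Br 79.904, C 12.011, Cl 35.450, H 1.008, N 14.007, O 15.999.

First, the molecular formula is C10H14BrClO4 (counting implicit H from valence).
  Br: 1 × 79.904 = 79.904
  C: 10 × 12.011 = 120.110
  Cl: 1 × 35.450 = 35.450
  H: 14 × 1.008 = 14.112
  O: 4 × 15.999 = 63.996
Sum: 1×79.904 + 10×12.011 + 1×35.450 + 14×1.008 + 4×15.999 = 313.572 → 313.57 g/mol.

313.57 g/mol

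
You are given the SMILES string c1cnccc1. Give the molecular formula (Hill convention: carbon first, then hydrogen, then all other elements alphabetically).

C5H5N

Walk through each heavy atom and fill implicit hydrogens from standard valence (C 4, N 3, O 2, S 2, halogen 1); for lowercase aromatic atoms, an aromatic c carries 1 H when it has two neighbours and 0 H with three, and aromatic n carries 0 H:
  atom 1: aromatic c, 2 neighbours → 1 H
  atom 2: aromatic c, 2 neighbours → 1 H
  atom 3: aromatic n, 2 neighbours → 0 H
  atom 4: aromatic c, 2 neighbours → 1 H
  atom 5: aromatic c, 2 neighbours → 1 H
  atom 6: aromatic c, 2 neighbours → 1 H
Totals → C:5, H:5, N:1.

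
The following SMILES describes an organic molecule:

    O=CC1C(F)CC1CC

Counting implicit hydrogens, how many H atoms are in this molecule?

11

Walk through each heavy atom and fill implicit hydrogens from standard valence (C 4, N 3, O 2, S 2, halogen 1):
  atom 1: O, bond orders sum to 2 (valence 2) → 0 H
  atom 2: C, bond orders sum to 3 (valence 4) → 1 H
  atom 3: C, bond orders sum to 3 (valence 4) → 1 H
  atom 4: C, bond orders sum to 3 (valence 4) → 1 H
  atom 5: F (halogen, monovalent) → 0 H
  atom 6: C, bond orders sum to 2 (valence 4) → 2 H
  atom 7: C, bond orders sum to 3 (valence 4) → 1 H
  atom 8: C, bond orders sum to 2 (valence 4) → 2 H
  atom 9: C, bond orders sum to 1 (valence 4) → 3 H
Total hydrogens: 11.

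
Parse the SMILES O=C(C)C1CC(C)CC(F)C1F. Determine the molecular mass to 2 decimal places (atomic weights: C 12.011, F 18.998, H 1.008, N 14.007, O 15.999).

First, the molecular formula is C9H14F2O (counting implicit H from valence).
  C: 9 × 12.011 = 108.099
  F: 2 × 18.998 = 37.996
  H: 14 × 1.008 = 14.112
  O: 1 × 15.999 = 15.999
Sum: 9×12.011 + 2×18.998 + 14×1.008 + 1×15.999 = 176.206 → 176.21 g/mol.

176.21 g/mol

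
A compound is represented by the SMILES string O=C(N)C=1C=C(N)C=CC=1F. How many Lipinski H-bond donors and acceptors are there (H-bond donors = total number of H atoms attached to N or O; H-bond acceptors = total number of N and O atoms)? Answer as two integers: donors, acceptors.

Donors: find every N or O and count the H atoms it carries.
  atom 1 (O): bond orders sum to 2 → 0 H
  atom 3 (N): bond orders sum to 1 → 2 H
  atom 7 (N): bond orders sum to 1 → 2 H
Lipinski HBD = 4.
Acceptors: N atoms = 2, O atoms = 1 → HBA = 3.

4, 3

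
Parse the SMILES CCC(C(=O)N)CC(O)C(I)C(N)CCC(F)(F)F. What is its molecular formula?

C11H20F3IN2O2

Walk through each heavy atom and fill implicit hydrogens from standard valence (C 4, N 3, O 2, S 2, halogen 1):
  atom 1: C, bond orders sum to 1 (valence 4) → 3 H
  atom 2: C, bond orders sum to 2 (valence 4) → 2 H
  atom 3: C, bond orders sum to 3 (valence 4) → 1 H
  atom 4: C, bond orders sum to 4 (valence 4) → 0 H
  atom 5: O, bond orders sum to 2 (valence 2) → 0 H
  atom 6: N, bond orders sum to 1 (valence 3) → 2 H
  atom 7: C, bond orders sum to 2 (valence 4) → 2 H
  atom 8: C, bond orders sum to 3 (valence 4) → 1 H
  atom 9: O, bond orders sum to 1 (valence 2) → 1 H
  atom 10: C, bond orders sum to 3 (valence 4) → 1 H
  atom 11: I (halogen, monovalent) → 0 H
  atom 12: C, bond orders sum to 3 (valence 4) → 1 H
  atom 13: N, bond orders sum to 1 (valence 3) → 2 H
  atom 14: C, bond orders sum to 2 (valence 4) → 2 H
  atom 15: C, bond orders sum to 2 (valence 4) → 2 H
  atom 16: C, bond orders sum to 4 (valence 4) → 0 H
  atom 17: F (halogen, monovalent) → 0 H
  atom 18: F (halogen, monovalent) → 0 H
  atom 19: F (halogen, monovalent) → 0 H
Totals → C:11, H:20, F:3, I:1, N:2, O:2.
In Hill order: C11H20F3IN2O2.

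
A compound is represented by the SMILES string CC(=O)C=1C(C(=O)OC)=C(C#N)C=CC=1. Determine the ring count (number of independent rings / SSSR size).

1

In SMILES, each pair of matching ring-closure digits denotes one ring-closing bond; the number of such bonds equals the number of independent rings.
Ring-closure bonds here: 1.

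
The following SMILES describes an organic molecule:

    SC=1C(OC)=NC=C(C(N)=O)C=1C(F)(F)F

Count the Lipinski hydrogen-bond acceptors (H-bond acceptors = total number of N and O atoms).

4

N atoms: 2; O atoms: 2.
Lipinski HBA = 2 + 2 = 4.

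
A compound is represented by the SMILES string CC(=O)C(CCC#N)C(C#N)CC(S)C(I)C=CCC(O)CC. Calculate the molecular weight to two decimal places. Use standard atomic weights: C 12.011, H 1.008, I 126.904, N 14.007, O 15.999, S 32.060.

448.36 g/mol

First, the molecular formula is C17H25IN2O2S (counting implicit H from valence).
  C: 17 × 12.011 = 204.187
  H: 25 × 1.008 = 25.200
  I: 1 × 126.904 = 126.904
  N: 2 × 14.007 = 28.014
  O: 2 × 15.999 = 31.998
  S: 1 × 32.060 = 32.060
Sum: 17×12.011 + 25×1.008 + 1×126.904 + 2×14.007 + 2×15.999 + 1×32.060 = 448.363 → 448.36 g/mol.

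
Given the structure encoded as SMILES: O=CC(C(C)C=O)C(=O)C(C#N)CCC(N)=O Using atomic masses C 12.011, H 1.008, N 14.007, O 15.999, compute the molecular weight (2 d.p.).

238.24 g/mol

First, the molecular formula is C11H14N2O4 (counting implicit H from valence).
  C: 11 × 12.011 = 132.121
  H: 14 × 1.008 = 14.112
  N: 2 × 14.007 = 28.014
  O: 4 × 15.999 = 63.996
Sum: 11×12.011 + 14×1.008 + 2×14.007 + 4×15.999 = 238.243 → 238.24 g/mol.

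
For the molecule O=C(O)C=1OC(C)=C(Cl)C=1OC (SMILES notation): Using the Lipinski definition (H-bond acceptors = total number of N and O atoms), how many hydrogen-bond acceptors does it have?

4

N atoms: 0; O atoms: 4.
Lipinski HBA = 0 + 4 = 4.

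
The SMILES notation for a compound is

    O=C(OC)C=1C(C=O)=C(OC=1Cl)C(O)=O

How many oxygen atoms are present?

Scan the SMILES for O atoms (remember two-letter symbols like Cl and Br are single atoms).
Oxygen count: 6.

6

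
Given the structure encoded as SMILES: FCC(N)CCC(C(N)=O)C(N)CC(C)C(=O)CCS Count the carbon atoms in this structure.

13

Count every carbon token in the SMILES (each C, including those in ring-closure positions and inside branches).
Carbon count: 13.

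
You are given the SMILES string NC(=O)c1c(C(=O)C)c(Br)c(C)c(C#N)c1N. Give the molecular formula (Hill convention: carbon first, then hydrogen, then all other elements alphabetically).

C11H10BrN3O2

Walk through each heavy atom and fill implicit hydrogens from standard valence (C 4, N 3, O 2, S 2, halogen 1); for lowercase aromatic atoms, an aromatic c carries 1 H when it has two neighbours and 0 H with three, and aromatic n carries 0 H:
  atom 1: N, bond orders sum to 1 (valence 3) → 2 H
  atom 2: C, bond orders sum to 4 (valence 4) → 0 H
  atom 3: O, bond orders sum to 2 (valence 2) → 0 H
  atom 4: aromatic c, 3 neighbours → 0 H
  atom 5: aromatic c, 3 neighbours → 0 H
  atom 6: C, bond orders sum to 4 (valence 4) → 0 H
  atom 7: O, bond orders sum to 2 (valence 2) → 0 H
  atom 8: C, bond orders sum to 1 (valence 4) → 3 H
  atom 9: aromatic c, 3 neighbours → 0 H
  atom 10: Br (halogen, monovalent) → 0 H
  atom 11: aromatic c, 3 neighbours → 0 H
  atom 12: C, bond orders sum to 1 (valence 4) → 3 H
  atom 13: aromatic c, 3 neighbours → 0 H
  atom 14: C, bond orders sum to 4 (valence 4) → 0 H
  atom 15: N, bond orders sum to 3 (valence 3) → 0 H
  atom 16: aromatic c, 3 neighbours → 0 H
  atom 17: N, bond orders sum to 1 (valence 3) → 2 H
Totals → C:11, H:10, Br:1, N:3, O:2.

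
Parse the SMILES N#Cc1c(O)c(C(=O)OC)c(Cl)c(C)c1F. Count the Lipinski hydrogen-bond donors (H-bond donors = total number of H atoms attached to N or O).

1

Donors: find every N or O and count the H atoms it carries.
  atom 1 (N): bond orders sum to 3 → 0 H
  atom 5 (O): bond orders sum to 1 → 1 H
  atom 8 (O): bond orders sum to 2 → 0 H
  atom 9 (O): bond orders sum to 2 → 0 H
Lipinski HBD = 1.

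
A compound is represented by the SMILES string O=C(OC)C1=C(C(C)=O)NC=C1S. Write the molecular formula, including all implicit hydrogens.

C8H9NO3S

Walk through each heavy atom and fill implicit hydrogens from standard valence (C 4, N 3, O 2, S 2, halogen 1):
  atom 1: O, bond orders sum to 2 (valence 2) → 0 H
  atom 2: C, bond orders sum to 4 (valence 4) → 0 H
  atom 3: O, bond orders sum to 2 (valence 2) → 0 H
  atom 4: C, bond orders sum to 1 (valence 4) → 3 H
  atom 5: C, bond orders sum to 4 (valence 4) → 0 H
  atom 6: C, bond orders sum to 4 (valence 4) → 0 H
  atom 7: C, bond orders sum to 4 (valence 4) → 0 H
  atom 8: C, bond orders sum to 1 (valence 4) → 3 H
  atom 9: O, bond orders sum to 2 (valence 2) → 0 H
  atom 10: N, bond orders sum to 2 (valence 3) → 1 H
  atom 11: C, bond orders sum to 3 (valence 4) → 1 H
  atom 12: C, bond orders sum to 4 (valence 4) → 0 H
  atom 13: S, bond orders sum to 1 (valence 2) → 1 H
Totals → C:8, H:9, N:1, O:3, S:1.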